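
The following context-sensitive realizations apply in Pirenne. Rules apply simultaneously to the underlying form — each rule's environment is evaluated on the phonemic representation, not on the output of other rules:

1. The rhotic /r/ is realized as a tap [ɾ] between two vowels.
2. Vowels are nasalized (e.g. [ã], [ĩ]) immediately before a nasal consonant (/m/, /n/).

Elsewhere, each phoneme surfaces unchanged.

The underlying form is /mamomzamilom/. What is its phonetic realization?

[mãmõmzãmilõm]

/m/ (word-initial): no rule targets it → [m].
/a/ (between /m/ and /m/) occurs before a nasal consonant → [ã] by rule 2.
/m/ — not in any rule's target class → [m].
/o/ — between /m/ and /m/, before a nasal consonant — surfaces as [õ] (rule 2).
/m/ stays [m].
/z/ (between /m/ and /a/): no rule targets it → [z].
Rule 2 applies to /a/ (between /z/ and /m/: before a nasal consonant) → [ã].
/m/ — not in any rule's target class → [m].
/i/ (between /m/ and /l/) fails the environment for rule 2, so it stays [i].
/l/ (between /i/ and /o/): no rule targets it → [l].
/o/ — between /l/ and /m/, before a nasal consonant — surfaces as [õ] (rule 2).
/m/ (word-final): no rule targets it → [m].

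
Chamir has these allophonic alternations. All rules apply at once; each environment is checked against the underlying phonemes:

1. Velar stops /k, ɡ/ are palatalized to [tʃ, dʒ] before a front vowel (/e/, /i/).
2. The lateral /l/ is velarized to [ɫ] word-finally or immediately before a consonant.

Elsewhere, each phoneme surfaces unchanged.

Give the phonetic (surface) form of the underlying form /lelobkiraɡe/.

[lelobtʃiradʒe]

/l/ (word-initial) fails the environment for rule 2, so it stays [l].
/l/ (between /e/ and /o/) fails the environment for rule 2, so it stays [l].
Rule 1 applies to /k/ (between /b/ and /i/: before a front vowel) → [tʃ].
/ɡ/ (between /a/ and /e/) occurs before a front vowel → [dʒ] by rule 1.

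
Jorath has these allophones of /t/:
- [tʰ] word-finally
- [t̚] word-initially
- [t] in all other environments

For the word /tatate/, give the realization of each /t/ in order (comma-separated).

Occurrence 1 (position 1): word-initially → [t̚].
Occurrence 2 (position 3): no conditioning environment matches → elsewhere allophone [t].
Occurrence 3 (position 5): no conditioning environment matches → elsewhere allophone [t].

[t̚], [t], [t]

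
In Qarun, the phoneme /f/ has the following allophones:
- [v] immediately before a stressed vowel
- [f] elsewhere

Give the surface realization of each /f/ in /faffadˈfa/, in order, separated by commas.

Occurrence 1 (position 1): no conditioning environment matches → elsewhere allophone [f].
Occurrence 2 (position 3): no conditioning environment matches → elsewhere allophone [f].
Occurrence 3 (position 4): no conditioning environment matches → elsewhere allophone [f].
Occurrence 4 (position 7): immediately before a stressed vowel → [v].

[f], [f], [f], [v]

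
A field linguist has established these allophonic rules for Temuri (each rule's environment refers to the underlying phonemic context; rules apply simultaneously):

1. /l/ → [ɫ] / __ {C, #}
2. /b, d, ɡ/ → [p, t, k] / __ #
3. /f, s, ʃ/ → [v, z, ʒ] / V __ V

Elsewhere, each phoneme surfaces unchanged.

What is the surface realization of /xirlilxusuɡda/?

[xirliɫxuzuɡda]

/l/ (between /r/ and /i/): rule 1 targets it, but not word-finally or immediately before a consonant → unchanged [l].
/l/ (between /i/ and /x/): word-finally or immediately before a consonant, so rule 1 applies → [ɫ].
Rule 3 applies to /s/ (between /u/ and /u/: between two vowels) → [z].
/ɡ/ (between /u/ and /d/) fails the environment for rule 2, so it stays [ɡ].
/d/ (between /ɡ/ and /a/) fails the environment for rule 2, so it stays [d].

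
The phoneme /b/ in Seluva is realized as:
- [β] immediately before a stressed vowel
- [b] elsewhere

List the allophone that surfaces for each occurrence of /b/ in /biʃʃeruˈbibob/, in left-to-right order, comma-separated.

[b], [β], [b], [b]

Occurrence 1 (position 1): no conditioning environment matches → elsewhere allophone [b].
Occurrence 2 (position 8): immediately before a stressed vowel → [β].
Occurrence 3 (position 10): no conditioning environment matches → elsewhere allophone [b].
Occurrence 4 (position 12): no conditioning environment matches → elsewhere allophone [b].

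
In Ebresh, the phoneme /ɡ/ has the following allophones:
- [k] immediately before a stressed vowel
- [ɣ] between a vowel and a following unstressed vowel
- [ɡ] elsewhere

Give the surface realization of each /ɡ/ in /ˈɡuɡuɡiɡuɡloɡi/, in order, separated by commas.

Occurrence 1 (position 1): immediately before a stressed vowel → [k].
Occurrence 2 (position 3): between a vowel and a following unstressed vowel → [ɣ].
Occurrence 3 (position 5): between a vowel and a following unstressed vowel → [ɣ].
Occurrence 4 (position 7): between a vowel and a following unstressed vowel → [ɣ].
Occurrence 5 (position 9): no conditioning environment matches → elsewhere allophone [ɡ].
Occurrence 6 (position 12): between a vowel and a following unstressed vowel → [ɣ].

[k], [ɣ], [ɣ], [ɣ], [ɡ], [ɣ]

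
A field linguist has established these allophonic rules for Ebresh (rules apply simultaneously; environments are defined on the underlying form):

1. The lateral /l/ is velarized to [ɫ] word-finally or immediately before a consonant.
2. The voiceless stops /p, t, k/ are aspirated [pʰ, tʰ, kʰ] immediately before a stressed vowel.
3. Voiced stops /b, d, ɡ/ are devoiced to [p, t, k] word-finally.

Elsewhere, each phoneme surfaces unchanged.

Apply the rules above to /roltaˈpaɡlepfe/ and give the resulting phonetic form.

/r/ — not in any rule's target class → [r].
/o/ (between /r/ and /l/) is unaffected → [o].
/l/ — between /o/ and /t/, word-finally or immediately before a consonant — surfaces as [ɫ] (rule 1).
/t/ (between /l/ and /a/) is in the target of rule 2 but the environment (immediately before a stressed vowel) is not met → [t].
/a/ (between /t/ and /p/) is unaffected → [a].
/p/ — between /a/ and /a/, immediately before a stressed vowel — surfaces as [pʰ] (rule 2).
/a/ — not in any rule's target class → [a].
/ɡ/ (between /a/ and /l/) is in the target of rule 3 but the environment (word-finally) is not met → [ɡ].
/l/ (between /ɡ/ and /e/) is in the target of rule 1 but the environment (word-finally or immediately before a consonant) is not met → [l].
/e/ stays [e].
/p/ (between /e/ and /f/) is in the target of rule 2 but the environment (immediately before a stressed vowel) is not met → [p].
/f/ stays [f].
/e/ — not in any rule's target class → [e].

[roɫtaˈpʰaɡlepfe]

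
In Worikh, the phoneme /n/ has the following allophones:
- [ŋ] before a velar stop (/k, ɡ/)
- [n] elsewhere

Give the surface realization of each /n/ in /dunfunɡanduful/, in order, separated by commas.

Occurrence 1 (position 3): no conditioning environment matches → elsewhere allophone [n].
Occurrence 2 (position 6): before a velar stop → [ŋ].
Occurrence 3 (position 9): no conditioning environment matches → elsewhere allophone [n].

[n], [ŋ], [n]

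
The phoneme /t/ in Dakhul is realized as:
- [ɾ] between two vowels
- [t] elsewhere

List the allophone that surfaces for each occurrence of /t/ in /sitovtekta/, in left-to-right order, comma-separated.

Occurrence 1 (position 3): between two vowels → [ɾ].
Occurrence 2 (position 6): no conditioning environment matches → elsewhere allophone [t].
Occurrence 3 (position 9): no conditioning environment matches → elsewhere allophone [t].

[ɾ], [t], [t]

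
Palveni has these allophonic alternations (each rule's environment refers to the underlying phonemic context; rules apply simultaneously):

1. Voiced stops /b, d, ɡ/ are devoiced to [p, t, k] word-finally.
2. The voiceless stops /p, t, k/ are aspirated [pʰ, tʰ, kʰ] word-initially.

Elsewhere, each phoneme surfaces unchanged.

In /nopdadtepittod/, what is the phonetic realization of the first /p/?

[p]

/p/ — between /o/ and /d/; rule 2 does not apply here → [p].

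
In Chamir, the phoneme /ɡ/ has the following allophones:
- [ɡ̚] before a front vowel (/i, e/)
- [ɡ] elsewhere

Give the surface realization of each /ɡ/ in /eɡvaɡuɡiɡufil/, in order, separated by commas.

Occurrence 1 (position 2): no conditioning environment matches → elsewhere allophone [ɡ].
Occurrence 2 (position 5): no conditioning environment matches → elsewhere allophone [ɡ].
Occurrence 3 (position 7): before a front vowel (/i, e/) → [ɡ̚].
Occurrence 4 (position 9): no conditioning environment matches → elsewhere allophone [ɡ].

[ɡ], [ɡ], [ɡ̚], [ɡ]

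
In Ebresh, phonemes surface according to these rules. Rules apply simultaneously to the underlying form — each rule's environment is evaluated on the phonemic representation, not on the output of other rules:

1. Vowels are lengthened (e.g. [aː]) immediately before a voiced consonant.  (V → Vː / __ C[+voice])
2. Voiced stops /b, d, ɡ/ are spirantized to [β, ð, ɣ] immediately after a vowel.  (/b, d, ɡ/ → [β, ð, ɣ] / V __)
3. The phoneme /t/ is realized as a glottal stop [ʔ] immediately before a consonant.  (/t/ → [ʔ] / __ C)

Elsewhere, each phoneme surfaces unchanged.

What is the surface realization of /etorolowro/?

/e/ (word-initial) fails the environment for rule 1, so it stays [e].
/t/ (between /e/ and /o/): rule 3 targets it, but not immediately before a consonant → unchanged [t].
/o/ (between /t/ and /r/): before a voiced consonant, so rule 1 applies → [oː].
/r/ stays [r].
/o/ — between /r/ and /l/, before a voiced consonant — surfaces as [oː] (rule 1).
/l/ stays [l].
/o/ meets the environment for rule 1 (before a voiced consonant) → [oː].
/w/ (between /o/ and /r/): no rule targets it → [w].
/r/ stays [r].
/o/ — word-final; rule 1 does not apply here → [o].

[etoːroːloːwro]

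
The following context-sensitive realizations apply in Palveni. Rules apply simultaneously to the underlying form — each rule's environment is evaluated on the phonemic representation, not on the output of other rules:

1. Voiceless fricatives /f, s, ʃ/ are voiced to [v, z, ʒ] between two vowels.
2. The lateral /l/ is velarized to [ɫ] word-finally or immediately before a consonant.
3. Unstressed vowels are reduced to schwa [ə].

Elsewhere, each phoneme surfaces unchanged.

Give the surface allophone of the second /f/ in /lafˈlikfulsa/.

[f]

/f/ — between /k/ and /u/; rule 1 does not apply here → [f].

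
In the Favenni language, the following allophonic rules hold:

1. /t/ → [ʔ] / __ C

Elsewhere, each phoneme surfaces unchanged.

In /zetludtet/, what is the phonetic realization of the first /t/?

[ʔ]

/t/ meets the environment for rule 1 (immediately before a consonant) → [ʔ].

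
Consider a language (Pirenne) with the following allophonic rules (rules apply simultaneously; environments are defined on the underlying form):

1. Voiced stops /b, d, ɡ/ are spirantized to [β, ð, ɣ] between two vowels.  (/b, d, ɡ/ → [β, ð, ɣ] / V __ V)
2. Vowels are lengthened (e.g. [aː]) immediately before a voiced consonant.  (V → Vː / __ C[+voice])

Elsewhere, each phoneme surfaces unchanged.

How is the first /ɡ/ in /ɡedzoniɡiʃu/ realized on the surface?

/ɡ/ (word-initial) is in the target of rule 1 but the environment (between two vowels) is not met → [ɡ].

[ɡ]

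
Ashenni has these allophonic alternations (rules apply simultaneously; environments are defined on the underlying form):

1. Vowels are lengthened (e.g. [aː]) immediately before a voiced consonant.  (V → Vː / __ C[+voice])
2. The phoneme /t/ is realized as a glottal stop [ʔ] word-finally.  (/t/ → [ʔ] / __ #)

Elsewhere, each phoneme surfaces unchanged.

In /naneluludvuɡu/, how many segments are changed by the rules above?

5

Segments that undergo a rule: /a/ → [aː] (rule 1); /e/ → [eː] (rule 1); /u/ → [uː] (rule 1); /u/ → [uː] (rule 1); /u/ → [uː] (rule 1).
All other segments surface unchanged.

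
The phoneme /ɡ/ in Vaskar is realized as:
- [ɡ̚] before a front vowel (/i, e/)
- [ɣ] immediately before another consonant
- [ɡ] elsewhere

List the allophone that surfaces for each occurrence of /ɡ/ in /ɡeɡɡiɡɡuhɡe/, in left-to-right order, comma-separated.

[ɡ̚], [ɣ], [ɡ̚], [ɣ], [ɡ], [ɡ̚]

Occurrence 1 (position 1): before a front vowel (/i, e/) → [ɡ̚].
Occurrence 2 (position 3): immediately before another consonant → [ɣ].
Occurrence 3 (position 4): before a front vowel (/i, e/) → [ɡ̚].
Occurrence 4 (position 6): immediately before another consonant → [ɣ].
Occurrence 5 (position 7): no conditioning environment matches → elsewhere allophone [ɡ].
Occurrence 6 (position 10): before a front vowel (/i, e/) → [ɡ̚].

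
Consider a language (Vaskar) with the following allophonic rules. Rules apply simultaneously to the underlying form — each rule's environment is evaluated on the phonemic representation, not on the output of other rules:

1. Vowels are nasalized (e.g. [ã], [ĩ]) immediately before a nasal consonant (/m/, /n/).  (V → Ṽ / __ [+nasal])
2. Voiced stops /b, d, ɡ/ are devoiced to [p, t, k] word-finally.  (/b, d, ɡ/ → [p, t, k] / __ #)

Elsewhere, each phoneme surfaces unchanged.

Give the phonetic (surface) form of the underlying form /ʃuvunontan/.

/ʃ/ (word-initial): no rule targets it → [ʃ].
/u/ (between /ʃ/ and /v/) is in the target of rule 1 but the environment (before a nasal consonant) is not met → [u].
/v/ (between /u/ and /u/): no rule targets it → [v].
/u/ — between /v/ and /n/, before a nasal consonant — surfaces as [ũ] (rule 1).
/n/ — not in any rule's target class → [n].
/o/ — between /n/ and /n/, before a nasal consonant — surfaces as [õ] (rule 1).
/n/ stays [n].
/t/ (between /n/ and /a/): no rule targets it → [t].
/a/ (between /t/ and /n/): before a nasal consonant, so rule 1 applies → [ã].
/n/ (word-final) is unaffected → [n].

[ʃuvũnõntãn]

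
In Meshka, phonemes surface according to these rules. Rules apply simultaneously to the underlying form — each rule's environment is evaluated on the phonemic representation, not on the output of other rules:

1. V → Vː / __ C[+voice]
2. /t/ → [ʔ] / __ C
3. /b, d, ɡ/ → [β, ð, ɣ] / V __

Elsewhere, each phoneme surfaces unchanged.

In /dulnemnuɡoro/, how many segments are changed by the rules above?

Segments that undergo a rule: /u/ → [uː] (rule 1); /e/ → [eː] (rule 1); /u/ → [uː] (rule 1); /ɡ/ → [ɣ] (rule 3); /o/ → [oː] (rule 1).
All other segments surface unchanged.

5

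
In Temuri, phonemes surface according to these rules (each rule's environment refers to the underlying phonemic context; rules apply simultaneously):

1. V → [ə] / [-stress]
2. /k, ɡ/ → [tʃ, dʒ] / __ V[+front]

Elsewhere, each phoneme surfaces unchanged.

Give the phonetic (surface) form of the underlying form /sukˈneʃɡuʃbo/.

/u/ meets the environment for rule 1 (in an unstressed syllable) → [ə].
/k/ (between /u/ and /n/): rule 2 targets it, but not before a front vowel → unchanged [k].
/e/ (between /n/ and /ʃ/) is in the target of rule 1 but the environment (in an unstressed syllable) is not met → [e].
/ɡ/ — between /ʃ/ and /u/; rule 2 does not apply here → [ɡ].
/u/ — between /ɡ/ and /ʃ/, in an unstressed syllable — surfaces as [ə] (rule 1).
/o/ meets the environment for rule 1 (in an unstressed syllable) → [ə].

[səkˈneʃɡəʃbə]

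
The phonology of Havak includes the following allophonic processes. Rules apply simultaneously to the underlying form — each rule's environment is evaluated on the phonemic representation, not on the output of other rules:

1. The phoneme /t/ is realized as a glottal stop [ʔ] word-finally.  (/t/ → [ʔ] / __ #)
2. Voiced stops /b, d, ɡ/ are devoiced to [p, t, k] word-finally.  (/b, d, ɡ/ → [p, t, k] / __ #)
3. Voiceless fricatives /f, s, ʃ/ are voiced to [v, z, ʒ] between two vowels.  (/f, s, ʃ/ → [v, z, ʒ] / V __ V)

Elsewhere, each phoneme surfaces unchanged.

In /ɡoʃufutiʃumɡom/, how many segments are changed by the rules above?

Segments that undergo a rule: /ʃ/ → [ʒ] (rule 3); /f/ → [v] (rule 3); /ʃ/ → [ʒ] (rule 3).
All other segments surface unchanged.

3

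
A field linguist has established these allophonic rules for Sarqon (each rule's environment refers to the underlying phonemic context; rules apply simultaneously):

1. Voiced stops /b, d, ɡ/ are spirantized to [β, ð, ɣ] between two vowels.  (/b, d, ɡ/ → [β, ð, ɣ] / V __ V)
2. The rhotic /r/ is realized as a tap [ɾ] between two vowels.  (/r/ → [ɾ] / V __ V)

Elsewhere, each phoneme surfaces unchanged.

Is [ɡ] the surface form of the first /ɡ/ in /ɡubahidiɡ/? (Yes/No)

Yes

/ɡ/ (word-initial) is in the target of rule 1 but the environment (between two vowels) is not met → [ɡ].
The actual realization is [ɡ], which matches [ɡ].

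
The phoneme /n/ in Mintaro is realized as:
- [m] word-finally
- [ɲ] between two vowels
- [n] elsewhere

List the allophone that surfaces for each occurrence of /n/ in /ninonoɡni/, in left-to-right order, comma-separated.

[n], [ɲ], [ɲ], [n]

Occurrence 1 (position 1): no conditioning environment matches → elsewhere allophone [n].
Occurrence 2 (position 3): between two vowels → [ɲ].
Occurrence 3 (position 5): between two vowels → [ɲ].
Occurrence 4 (position 8): no conditioning environment matches → elsewhere allophone [n].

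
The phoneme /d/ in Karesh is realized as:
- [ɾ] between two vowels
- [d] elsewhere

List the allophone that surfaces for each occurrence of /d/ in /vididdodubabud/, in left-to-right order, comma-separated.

Occurrence 1 (position 3): between two vowels → [ɾ].
Occurrence 2 (position 5): no conditioning environment matches → elsewhere allophone [d].
Occurrence 3 (position 6): no conditioning environment matches → elsewhere allophone [d].
Occurrence 4 (position 8): between two vowels → [ɾ].
Occurrence 5 (position 14): no conditioning environment matches → elsewhere allophone [d].

[ɾ], [d], [d], [ɾ], [d]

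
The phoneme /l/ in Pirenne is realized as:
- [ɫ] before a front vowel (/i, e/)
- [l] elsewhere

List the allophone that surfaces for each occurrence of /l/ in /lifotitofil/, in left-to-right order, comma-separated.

[ɫ], [l]

Occurrence 1 (position 1): before a front vowel (/i, e/) → [ɫ].
Occurrence 2 (position 11): no conditioning environment matches → elsewhere allophone [l].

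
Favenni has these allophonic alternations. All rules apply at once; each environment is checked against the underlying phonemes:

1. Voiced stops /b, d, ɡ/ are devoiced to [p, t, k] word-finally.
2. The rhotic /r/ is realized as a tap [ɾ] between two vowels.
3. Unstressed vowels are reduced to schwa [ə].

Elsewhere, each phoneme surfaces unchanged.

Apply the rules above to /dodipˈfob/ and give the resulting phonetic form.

[dədəpˈfop]

/d/ (word-initial) fails the environment for rule 1, so it stays [d].
/o/ meets the environment for rule 3 (in an unstressed syllable) → [ə].
/d/ (between /o/ and /i/): rule 1 targets it, but not word-finally → unchanged [d].
/i/ (between /d/ and /p/): in an unstressed syllable, so rule 3 applies → [ə].
/o/ — between /f/ and /b/; rule 3 does not apply here → [o].
Rule 1 applies to /b/ (word-final: word-finally) → [p].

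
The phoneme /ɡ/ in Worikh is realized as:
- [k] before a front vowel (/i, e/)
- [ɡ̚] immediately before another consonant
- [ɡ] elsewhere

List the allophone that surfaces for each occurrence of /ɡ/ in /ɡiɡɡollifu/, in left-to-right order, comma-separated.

[k], [ɡ̚], [ɡ]

Occurrence 1 (position 1): before a front vowel (/i, e/) → [k].
Occurrence 2 (position 3): immediately before another consonant → [ɡ̚].
Occurrence 3 (position 4): no conditioning environment matches → elsewhere allophone [ɡ].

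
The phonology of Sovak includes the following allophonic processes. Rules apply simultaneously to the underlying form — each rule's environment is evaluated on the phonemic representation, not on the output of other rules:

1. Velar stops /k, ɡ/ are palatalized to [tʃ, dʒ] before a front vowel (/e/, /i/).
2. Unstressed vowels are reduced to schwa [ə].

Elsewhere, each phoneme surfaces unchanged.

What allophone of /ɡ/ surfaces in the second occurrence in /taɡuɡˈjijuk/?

/ɡ/ (between /u/ and /j/) is in the target of rule 1 but the environment (before a front vowel) is not met → [ɡ].

[ɡ]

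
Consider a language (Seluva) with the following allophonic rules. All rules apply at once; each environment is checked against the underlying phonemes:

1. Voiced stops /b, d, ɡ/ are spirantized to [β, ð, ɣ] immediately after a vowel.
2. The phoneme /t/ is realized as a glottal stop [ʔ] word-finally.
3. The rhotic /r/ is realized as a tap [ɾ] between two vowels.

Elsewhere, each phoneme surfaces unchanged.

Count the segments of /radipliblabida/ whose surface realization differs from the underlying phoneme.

4

Segments that undergo a rule: /d/ → [ð] (rule 1); /b/ → [β] (rule 1); /b/ → [β] (rule 1); /d/ → [ð] (rule 1).
All other segments surface unchanged.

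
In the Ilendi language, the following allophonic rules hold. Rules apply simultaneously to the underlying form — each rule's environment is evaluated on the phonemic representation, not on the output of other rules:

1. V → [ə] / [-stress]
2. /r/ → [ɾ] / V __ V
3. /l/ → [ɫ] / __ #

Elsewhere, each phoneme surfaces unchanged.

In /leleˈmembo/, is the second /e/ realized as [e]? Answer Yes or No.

/e/ (between /l/ and /m/) occurs in an unstressed syllable → [ə] by rule 1.
The actual realization is [ə], not [e].

No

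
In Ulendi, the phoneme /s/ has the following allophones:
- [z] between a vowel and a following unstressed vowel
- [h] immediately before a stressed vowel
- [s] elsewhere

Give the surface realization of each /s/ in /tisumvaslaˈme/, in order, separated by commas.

[z], [s]

Occurrence 1 (position 3): between a vowel and a following unstressed vowel → [z].
Occurrence 2 (position 8): no conditioning environment matches → elsewhere allophone [s].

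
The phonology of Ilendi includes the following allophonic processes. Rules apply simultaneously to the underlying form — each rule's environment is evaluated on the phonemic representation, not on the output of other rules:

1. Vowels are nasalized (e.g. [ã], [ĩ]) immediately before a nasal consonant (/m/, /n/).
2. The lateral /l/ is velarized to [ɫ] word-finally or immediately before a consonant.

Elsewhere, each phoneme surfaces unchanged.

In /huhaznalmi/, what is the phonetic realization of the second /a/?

/a/ — between /n/ and /l/; rule 1 does not apply here → [a].

[a]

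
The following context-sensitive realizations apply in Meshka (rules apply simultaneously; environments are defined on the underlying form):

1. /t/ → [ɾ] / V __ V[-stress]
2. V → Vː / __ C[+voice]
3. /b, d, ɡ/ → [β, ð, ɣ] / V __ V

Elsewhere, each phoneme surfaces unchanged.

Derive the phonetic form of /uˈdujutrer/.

[uːˈðuːjutreːr]

/u/ meets the environment for rule 2 (before a voiced consonant) → [uː].
/d/ meets the environment for rule 3 (between two vowels) → [ð].
/u/ (between /d/ and /j/) occurs before a voiced consonant → [uː] by rule 2.
/j/ (between /u/ and /u/): no rule targets it → [j].
/u/ (between /j/ and /t/) fails the environment for rule 2, so it stays [u].
/t/ — between /u/ and /r/; rule 1 does not apply here → [t].
/r/ (between /t/ and /e/) is unaffected → [r].
/e/ (between /r/ and /r/): before a voiced consonant, so rule 2 applies → [eː].
/r/ stays [r].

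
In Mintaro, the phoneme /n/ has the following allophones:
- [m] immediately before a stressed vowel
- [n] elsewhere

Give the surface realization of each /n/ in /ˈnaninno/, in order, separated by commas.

Occurrence 1 (position 1): immediately before a stressed vowel → [m].
Occurrence 2 (position 3): no conditioning environment matches → elsewhere allophone [n].
Occurrence 3 (position 5): no conditioning environment matches → elsewhere allophone [n].
Occurrence 4 (position 6): no conditioning environment matches → elsewhere allophone [n].

[m], [n], [n], [n]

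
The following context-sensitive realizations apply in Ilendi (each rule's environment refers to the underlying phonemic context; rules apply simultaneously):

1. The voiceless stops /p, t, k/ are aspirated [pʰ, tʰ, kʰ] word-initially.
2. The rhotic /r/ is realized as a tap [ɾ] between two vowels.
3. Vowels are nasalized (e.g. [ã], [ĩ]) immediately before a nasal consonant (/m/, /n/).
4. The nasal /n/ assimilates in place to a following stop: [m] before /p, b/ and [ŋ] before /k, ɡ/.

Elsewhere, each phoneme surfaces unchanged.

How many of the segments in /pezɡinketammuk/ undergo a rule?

Segments that undergo a rule: /p/ → [pʰ] (rule 1); /i/ → [ĩ] (rule 3); /n/ → [ŋ] (rule 4); /a/ → [ã] (rule 3).
All other segments surface unchanged.

4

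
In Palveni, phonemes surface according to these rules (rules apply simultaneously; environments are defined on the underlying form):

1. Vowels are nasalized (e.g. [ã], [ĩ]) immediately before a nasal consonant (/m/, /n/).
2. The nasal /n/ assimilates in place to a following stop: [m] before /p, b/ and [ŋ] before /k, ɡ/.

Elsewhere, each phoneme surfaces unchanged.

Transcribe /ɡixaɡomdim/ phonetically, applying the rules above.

/ɡ/ (word-initial): no rule targets it → [ɡ].
/i/ (between /ɡ/ and /x/) is in the target of rule 1 but the environment (before a nasal consonant) is not met → [i].
/x/ (between /i/ and /a/) is unaffected → [x].
/a/ — between /x/ and /ɡ/; rule 1 does not apply here → [a].
/ɡ/ (between /a/ and /o/): no rule targets it → [ɡ].
/o/ (between /ɡ/ and /m/) occurs before a nasal consonant → [õ] by rule 1.
/m/ (between /o/ and /d/): no rule targets it → [m].
/d/ (between /m/ and /i/): no rule targets it → [d].
/i/ (between /d/ and /m/): before a nasal consonant, so rule 1 applies → [ĩ].
/m/ (word-final) is unaffected → [m].

[ɡixaɡõmdĩm]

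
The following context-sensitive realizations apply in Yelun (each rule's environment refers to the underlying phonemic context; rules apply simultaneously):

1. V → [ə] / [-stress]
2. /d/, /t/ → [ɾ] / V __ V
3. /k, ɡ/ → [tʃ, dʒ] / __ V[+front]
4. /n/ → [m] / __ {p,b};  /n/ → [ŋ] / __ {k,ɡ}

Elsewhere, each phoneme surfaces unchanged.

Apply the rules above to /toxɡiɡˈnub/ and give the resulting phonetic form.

/t/ — word-initial; rule 2 does not apply here → [t].
/o/ meets the environment for rule 1 (in an unstressed syllable) → [ə].
/x/ stays [x].
/ɡ/ (between /x/ and /i/) occurs before a front vowel → [dʒ] by rule 3.
/i/ meets the environment for rule 1 (in an unstressed syllable) → [ə].
/ɡ/ — between /i/ and /n/; rule 3 does not apply here → [ɡ].
/n/ (between /ɡ/ and /u/): rule 4 targets it, but not before a labial or velar stop → unchanged [n].
/u/ (between /n/ and /b/): rule 1 targets it, but not in an unstressed syllable → unchanged [u].
/b/ stays [b].

[təxdʒəɡˈnub]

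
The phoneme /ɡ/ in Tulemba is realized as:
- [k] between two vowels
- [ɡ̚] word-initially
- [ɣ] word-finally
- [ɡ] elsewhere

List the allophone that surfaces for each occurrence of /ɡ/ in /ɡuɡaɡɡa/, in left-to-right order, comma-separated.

[ɡ̚], [k], [ɡ], [ɡ]

Occurrence 1 (position 1): word-initially → [ɡ̚].
Occurrence 2 (position 3): between two vowels → [k].
Occurrence 3 (position 5): no conditioning environment matches → elsewhere allophone [ɡ].
Occurrence 4 (position 6): no conditioning environment matches → elsewhere allophone [ɡ].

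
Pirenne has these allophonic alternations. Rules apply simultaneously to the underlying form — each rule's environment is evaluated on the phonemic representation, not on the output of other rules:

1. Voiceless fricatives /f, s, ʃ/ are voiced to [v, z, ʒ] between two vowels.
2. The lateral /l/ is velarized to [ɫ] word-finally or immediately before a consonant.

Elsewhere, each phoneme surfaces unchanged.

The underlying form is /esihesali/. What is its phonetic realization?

/e/ stays [e].
/s/ (between /e/ and /i/): between two vowels, so rule 1 applies → [z].
/i/ — not in any rule's target class → [i].
/h/ (between /i/ and /e/) is unaffected → [h].
/e/ — not in any rule's target class → [e].
Rule 1 applies to /s/ (between /e/ and /a/: between two vowels) → [z].
/a/ (between /s/ and /l/) is unaffected → [a].
/l/ — between /a/ and /i/; rule 2 does not apply here → [l].
/i/ (word-final) is unaffected → [i].

[ezihezali]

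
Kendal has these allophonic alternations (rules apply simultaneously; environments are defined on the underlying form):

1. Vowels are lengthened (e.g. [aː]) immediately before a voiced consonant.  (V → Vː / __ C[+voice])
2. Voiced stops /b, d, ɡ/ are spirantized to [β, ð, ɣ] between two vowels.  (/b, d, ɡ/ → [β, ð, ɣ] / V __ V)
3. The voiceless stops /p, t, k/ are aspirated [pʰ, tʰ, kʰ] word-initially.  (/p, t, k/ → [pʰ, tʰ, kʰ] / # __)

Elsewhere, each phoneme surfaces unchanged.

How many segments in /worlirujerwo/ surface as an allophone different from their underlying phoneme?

Segments that undergo a rule: /o/ → [oː] (rule 1); /i/ → [iː] (rule 1); /u/ → [uː] (rule 1); /e/ → [eː] (rule 1).
All other segments surface unchanged.

4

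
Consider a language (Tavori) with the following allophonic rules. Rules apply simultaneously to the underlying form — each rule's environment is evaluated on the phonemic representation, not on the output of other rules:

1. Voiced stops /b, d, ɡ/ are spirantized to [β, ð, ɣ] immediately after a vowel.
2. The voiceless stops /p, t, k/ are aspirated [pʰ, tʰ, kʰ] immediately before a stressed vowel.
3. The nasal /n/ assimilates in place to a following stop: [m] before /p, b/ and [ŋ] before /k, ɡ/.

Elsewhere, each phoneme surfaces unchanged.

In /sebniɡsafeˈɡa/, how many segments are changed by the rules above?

3

Segments that undergo a rule: /b/ → [β] (rule 1); /ɡ/ → [ɣ] (rule 1); /ɡ/ → [ɣ] (rule 1).
All other segments surface unchanged.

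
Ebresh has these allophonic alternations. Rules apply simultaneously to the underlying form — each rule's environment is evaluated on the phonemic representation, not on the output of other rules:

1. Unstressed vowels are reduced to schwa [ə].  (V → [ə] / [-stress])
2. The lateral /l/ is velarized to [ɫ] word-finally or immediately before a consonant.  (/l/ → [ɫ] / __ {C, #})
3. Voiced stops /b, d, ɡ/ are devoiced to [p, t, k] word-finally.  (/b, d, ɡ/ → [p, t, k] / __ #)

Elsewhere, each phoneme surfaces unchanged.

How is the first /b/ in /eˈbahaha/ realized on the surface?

[b]

/b/ — between /e/ and /a/; rule 3 does not apply here → [b].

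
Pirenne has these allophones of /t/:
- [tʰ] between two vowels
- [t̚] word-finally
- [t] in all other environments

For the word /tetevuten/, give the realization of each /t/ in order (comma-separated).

Occurrence 1 (position 1): no conditioning environment matches → elsewhere allophone [t].
Occurrence 2 (position 3): between two vowels → [tʰ].
Occurrence 3 (position 7): between two vowels → [tʰ].

[t], [tʰ], [tʰ]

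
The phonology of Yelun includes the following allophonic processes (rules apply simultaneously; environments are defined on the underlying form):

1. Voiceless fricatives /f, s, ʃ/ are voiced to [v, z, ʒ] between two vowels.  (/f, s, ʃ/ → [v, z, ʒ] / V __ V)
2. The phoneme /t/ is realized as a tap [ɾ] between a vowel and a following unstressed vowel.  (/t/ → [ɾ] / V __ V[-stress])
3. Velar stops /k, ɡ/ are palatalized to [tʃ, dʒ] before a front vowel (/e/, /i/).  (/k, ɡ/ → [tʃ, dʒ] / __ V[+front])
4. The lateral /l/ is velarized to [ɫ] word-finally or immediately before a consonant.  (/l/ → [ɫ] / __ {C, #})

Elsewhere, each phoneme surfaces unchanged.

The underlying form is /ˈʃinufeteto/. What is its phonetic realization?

/ʃ/ (word-initial) is in the target of rule 1 but the environment (between two vowels) is not met → [ʃ].
/i/ (between /ʃ/ and /n/): no rule targets it → [i].
/n/ (between /i/ and /u/): no rule targets it → [n].
/u/ — not in any rule's target class → [u].
/f/ (between /u/ and /e/): between two vowels, so rule 1 applies → [v].
/e/ (between /f/ and /t/) is unaffected → [e].
/t/ (between /e/ and /e/): between a vowel and a following unstressed vowel, so rule 2 applies → [ɾ].
/e/ (between /t/ and /t/): no rule targets it → [e].
/t/ — between /e/ and /o/, between a vowel and a following unstressed vowel — surfaces as [ɾ] (rule 2).
/o/ — not in any rule's target class → [o].

[ˈʃinuveɾeɾo]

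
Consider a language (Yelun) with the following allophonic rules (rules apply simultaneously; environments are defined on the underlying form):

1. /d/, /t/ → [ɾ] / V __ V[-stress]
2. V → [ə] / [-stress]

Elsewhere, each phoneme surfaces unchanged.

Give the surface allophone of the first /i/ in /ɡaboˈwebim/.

/i/ — between /b/ and /m/, in an unstressed syllable — surfaces as [ə] (rule 2).

[ə]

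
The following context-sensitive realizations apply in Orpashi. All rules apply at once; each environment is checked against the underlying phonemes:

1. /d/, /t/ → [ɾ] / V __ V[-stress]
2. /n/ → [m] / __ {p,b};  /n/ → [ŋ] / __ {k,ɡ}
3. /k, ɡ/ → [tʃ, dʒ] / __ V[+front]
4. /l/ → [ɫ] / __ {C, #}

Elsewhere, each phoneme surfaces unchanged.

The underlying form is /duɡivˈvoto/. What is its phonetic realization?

/d/ — word-initial; rule 1 does not apply here → [d].
/u/ (between /d/ and /ɡ/): no rule targets it → [u].
/ɡ/ (between /u/ and /i/): before a front vowel, so rule 3 applies → [dʒ].
/i/ stays [i].
/v/ (between /i/ and /v/) is unaffected → [v].
/v/ (between /v/ and /o/): no rule targets it → [v].
/o/ (between /v/ and /t/): no rule targets it → [o].
/t/ (between /o/ and /o/) occurs between a vowel and a following unstressed vowel → [ɾ] by rule 1.
/o/ (word-final) is unaffected → [o].

[dudʒivˈvoɾo]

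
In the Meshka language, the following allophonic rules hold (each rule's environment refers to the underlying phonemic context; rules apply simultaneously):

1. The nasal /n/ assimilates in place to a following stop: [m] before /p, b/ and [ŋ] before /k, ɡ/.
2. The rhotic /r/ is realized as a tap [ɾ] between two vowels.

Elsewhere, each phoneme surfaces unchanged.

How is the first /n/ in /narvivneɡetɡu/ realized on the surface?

[n]

/n/ (word-initial) fails the environment for rule 1, so it stays [n].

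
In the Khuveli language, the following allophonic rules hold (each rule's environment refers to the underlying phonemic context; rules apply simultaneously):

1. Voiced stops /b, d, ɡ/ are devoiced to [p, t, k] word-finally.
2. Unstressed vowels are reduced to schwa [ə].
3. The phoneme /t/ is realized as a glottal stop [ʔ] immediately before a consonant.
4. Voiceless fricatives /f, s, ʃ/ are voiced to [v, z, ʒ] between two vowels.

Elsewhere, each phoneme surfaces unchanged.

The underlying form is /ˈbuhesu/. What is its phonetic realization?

[ˈbuhəzə]

/b/ — word-initial; rule 1 does not apply here → [b].
/u/ — between /b/ and /h/; rule 2 does not apply here → [u].
Rule 2 applies to /e/ (between /h/ and /s/: in an unstressed syllable) → [ə].
Rule 4 applies to /s/ (between /e/ and /u/: between two vowels) → [z].
Rule 2 applies to /u/ (word-final: in an unstressed syllable) → [ə].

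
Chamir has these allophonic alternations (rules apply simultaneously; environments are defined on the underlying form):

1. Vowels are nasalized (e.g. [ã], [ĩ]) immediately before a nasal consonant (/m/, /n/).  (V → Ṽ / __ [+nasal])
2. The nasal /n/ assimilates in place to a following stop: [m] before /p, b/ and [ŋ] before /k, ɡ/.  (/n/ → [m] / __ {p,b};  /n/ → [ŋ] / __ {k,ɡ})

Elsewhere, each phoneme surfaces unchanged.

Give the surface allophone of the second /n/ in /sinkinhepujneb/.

/n/ (between /i/ and /h/) is in the target of rule 2 but the environment (before a labial or velar stop) is not met → [n].

[n]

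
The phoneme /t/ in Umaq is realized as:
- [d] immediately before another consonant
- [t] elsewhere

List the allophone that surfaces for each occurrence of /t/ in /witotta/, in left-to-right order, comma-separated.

[t], [d], [t]

Occurrence 1 (position 3): no conditioning environment matches → elsewhere allophone [t].
Occurrence 2 (position 5): immediately before another consonant → [d].
Occurrence 3 (position 6): no conditioning environment matches → elsewhere allophone [t].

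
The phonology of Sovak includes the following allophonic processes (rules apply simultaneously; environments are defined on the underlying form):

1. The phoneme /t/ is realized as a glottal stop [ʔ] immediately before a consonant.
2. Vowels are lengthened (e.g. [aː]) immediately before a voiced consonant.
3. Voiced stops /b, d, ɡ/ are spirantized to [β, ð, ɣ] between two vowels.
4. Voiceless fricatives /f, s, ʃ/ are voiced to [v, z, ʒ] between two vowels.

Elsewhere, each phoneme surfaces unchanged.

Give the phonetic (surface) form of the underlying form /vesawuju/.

[vezaːwuːju]

/v/ — not in any rule's target class → [v].
/e/ (between /v/ and /s/) is in the target of rule 2 but the environment (before a voiced consonant) is not met → [e].
Rule 4 applies to /s/ (between /e/ and /a/: between two vowels) → [z].
/a/ (between /s/ and /w/): before a voiced consonant, so rule 2 applies → [aː].
/w/ — not in any rule's target class → [w].
/u/ (between /w/ and /j/): before a voiced consonant, so rule 2 applies → [uː].
/j/ stays [j].
/u/ (word-final): rule 2 targets it, but not before a voiced consonant → unchanged [u].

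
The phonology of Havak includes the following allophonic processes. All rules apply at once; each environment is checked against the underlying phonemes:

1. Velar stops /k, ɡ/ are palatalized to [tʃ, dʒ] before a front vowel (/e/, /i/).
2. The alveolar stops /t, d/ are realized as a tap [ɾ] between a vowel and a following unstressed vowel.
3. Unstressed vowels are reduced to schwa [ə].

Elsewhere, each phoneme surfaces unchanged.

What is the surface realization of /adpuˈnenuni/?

[ədpəˈnenənə]

/a/ (word-initial): in an unstressed syllable, so rule 3 applies → [ə].
/d/ (between /a/ and /p/) fails the environment for rule 2, so it stays [d].
/p/ (between /d/ and /u/) is unaffected → [p].
/u/ (between /p/ and /n/): in an unstressed syllable, so rule 3 applies → [ə].
/n/ — not in any rule's target class → [n].
/e/ (between /n/ and /n/): rule 3 targets it, but not in an unstressed syllable → unchanged [e].
/n/ (between /e/ and /u/) is unaffected → [n].
/u/ meets the environment for rule 3 (in an unstressed syllable) → [ə].
/n/ (between /u/ and /i/): no rule targets it → [n].
/i/ (word-final): in an unstressed syllable, so rule 3 applies → [ə].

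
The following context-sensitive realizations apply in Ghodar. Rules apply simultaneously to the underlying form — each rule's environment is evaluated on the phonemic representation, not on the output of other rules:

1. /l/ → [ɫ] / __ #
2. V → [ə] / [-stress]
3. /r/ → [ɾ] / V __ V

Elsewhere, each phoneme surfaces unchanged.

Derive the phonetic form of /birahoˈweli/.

[bəɾəhəˈwelə]

/b/ (word-initial): no rule targets it → [b].
Rule 2 applies to /i/ (between /b/ and /r/: in an unstressed syllable) → [ə].
/r/ — between /i/ and /a/, between two vowels — surfaces as [ɾ] (rule 3).
/a/ (between /r/ and /h/): in an unstressed syllable, so rule 2 applies → [ə].
/h/ (between /a/ and /o/) is unaffected → [h].
/o/ meets the environment for rule 2 (in an unstressed syllable) → [ə].
/w/ (between /o/ and /e/): no rule targets it → [w].
/e/ (between /w/ and /l/) fails the environment for rule 2, so it stays [e].
/l/ (between /e/ and /i/) is in the target of rule 1 but the environment (word-finally) is not met → [l].
/i/ (word-final) occurs in an unstressed syllable → [ə] by rule 2.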